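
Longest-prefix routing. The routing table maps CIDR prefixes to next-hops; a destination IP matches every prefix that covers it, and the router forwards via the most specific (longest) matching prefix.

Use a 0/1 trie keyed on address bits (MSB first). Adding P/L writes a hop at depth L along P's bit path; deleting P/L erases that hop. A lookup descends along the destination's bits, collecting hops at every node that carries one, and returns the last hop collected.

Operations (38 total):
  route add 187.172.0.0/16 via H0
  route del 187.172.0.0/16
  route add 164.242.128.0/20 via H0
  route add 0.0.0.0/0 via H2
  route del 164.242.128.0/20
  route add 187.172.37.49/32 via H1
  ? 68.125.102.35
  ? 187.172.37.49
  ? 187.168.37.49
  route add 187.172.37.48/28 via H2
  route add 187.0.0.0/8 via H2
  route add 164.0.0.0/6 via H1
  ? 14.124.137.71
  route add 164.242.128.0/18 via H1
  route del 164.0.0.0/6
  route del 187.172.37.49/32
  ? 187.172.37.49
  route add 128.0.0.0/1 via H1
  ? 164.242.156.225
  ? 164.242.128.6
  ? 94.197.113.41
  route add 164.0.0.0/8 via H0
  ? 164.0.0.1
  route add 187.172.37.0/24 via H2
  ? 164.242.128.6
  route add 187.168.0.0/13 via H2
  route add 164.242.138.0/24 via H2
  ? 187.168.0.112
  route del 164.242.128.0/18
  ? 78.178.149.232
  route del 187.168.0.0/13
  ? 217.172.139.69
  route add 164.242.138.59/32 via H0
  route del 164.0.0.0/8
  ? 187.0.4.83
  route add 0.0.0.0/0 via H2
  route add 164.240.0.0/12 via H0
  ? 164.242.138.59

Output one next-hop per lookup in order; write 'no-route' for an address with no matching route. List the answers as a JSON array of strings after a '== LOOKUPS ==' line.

Trace:
  add 187.172.0.0/16 -> H0 at depth 16
  - 187.172.0.0/16 clear@16
  add 164.242.128.0/20 -> H0 at depth 20
  add 0.0.0.0/0 -> H2 at depth 0
  - 164.242.128.0/20 clear@20
  add 187.172.37.49/32 -> H1 at depth 32
  ? 68.125.102.35  path d0:H2  best=H2
  ? 187.172.37.49  path d0:H2→d1:-→d2:-→d3:-→d4:-→d5:-→d6:-→d7:-→d8:-→d9:-→d10:-→d11:-→d12:-→d13:-→d14:-→d15:-→d16:-→d17:-→d18:-→d19:-→d20:-→d21:-→d22:-→d23:-→d24:-→d25:-→d26:-→d27:-→d28:-→d29:-→d30:-→d31:-→d32:H1  best=H1
  ? 187.168.37.49  path d0:H2→d1:-→d2:-→d3:-→d4:-→d5:-→d6:-→d7:-→d8:-→d9:-→d10:-→d11:-→d12:-→d13:-  best=H2
  add 187.172.37.48/28 -> H2 at depth 28
  add 187.0.0.0/8 -> H2 at depth 8
  add 164.0.0.0/6 -> H1 at depth 6
  ? 14.124.137.71  path d0:H2  best=H2
  add 164.242.128.0/18 -> H1 at depth 18
  - 164.0.0.0/6 clear@6
  - 187.172.37.49/32 clear@32
  ? 187.172.37.49  path d0:H2→d1:-→d2:-→d3:-→d4:-→d5:-→d6:-→d7:-→d8:H2→d9:-→d10:-→d11:-→d12:-→d13:-→d14:-→d15:-→d16:-→d17:-→d18:-→d19:-→d20:-→d21:-→d22:-→d23:-→d24:-→d25:-→d26:-→d27:-→d28:H2→d29:-→d30:-→d31:-→d32:-  best=H2
  add 128.0.0.0/1 -> H1 at depth 1
  ? 164.242.156.225  path d0:H2→d1:H1→d2:-→d3:-→d4:-→d5:-→d6:-→d7:-→d8:-→d9:-→d10:-→d11:-→d12:-→d13:-→d14:-→d15:-→d16:-→d17:-→d18:H1→d19:-  best=H1
  ? 164.242.128.6  path d0:H2→d1:H1→d2:-→d3:-→d4:-→d5:-→d6:-→d7:-→d8:-→d9:-→d10:-→d11:-→d12:-→d13:-→d14:-→d15:-→d16:-→d17:-→d18:H1→d19:-→d20:-  best=H1
  ? 94.197.113.41  path d0:H2  best=H2
  add 164.0.0.0/8 -> H0 at depth 8
  ? 164.0.0.1  path d0:H2→d1:H1→d2:-→d3:-→d4:-→d5:-→d6:-→d7:-→d8:H0  best=H0
  add 187.172.37.0/24 -> H2 at depth 24
  ? 164.242.128.6  path d0:H2→d1:H1→d2:-→d3:-→d4:-→d5:-→d6:-→d7:-→d8:H0→d9:-→d10:-→d11:-→d12:-→d13:-→d14:-→d15:-→d16:-→d17:-→d18:H1→d19:-→d20:-  best=H1
  add 187.168.0.0/13 -> H2 at depth 13
  add 164.242.138.0/24 -> H2 at depth 24
  ? 187.168.0.112  path d0:H2→d1:H1→d2:-→d3:-→d4:-→d5:-→d6:-→d7:-→d8:H2→d9:-→d10:-→d11:-→d12:-→d13:H2  best=H2
  - 164.242.128.0/18 clear@18
  ? 78.178.149.232  path d0:H2  best=H2
  - 187.168.0.0/13 clear@13
  ? 217.172.139.69  path d0:H2→d1:H1  best=H1
  add 164.242.138.59/32 -> H0 at depth 32
  - 164.0.0.0/8 clear@8
  ? 187.0.4.83  path d0:H2→d1:H1→d2:-→d3:-→d4:-→d5:-→d6:-→d7:-→d8:H2  best=H2
  add 0.0.0.0/0 -> H2 at depth 0
  add 164.240.0.0/12 -> H0 at depth 12
  ? 164.242.138.59  path d0:H2→d1:H1→d2:-→d3:-→d4:-→d5:-→d6:-→d7:-→d8:-→d9:-→d10:-→d11:-→d12:H0→d13:-→d14:-→d15:-→d16:-→d17:-→d18:-→d19:-→d20:-→d21:-→d22:-→d23:-→d24:H2→d25:-→d26:-→d27:-→d28:-→d29:-→d30:-→d31:-→d32:H0  best=H0

== LOOKUPS ==
["H2","H1","H2","H2","H2","H1","H1","H2","H0","H1","H2","H2","H1","H2","H0"]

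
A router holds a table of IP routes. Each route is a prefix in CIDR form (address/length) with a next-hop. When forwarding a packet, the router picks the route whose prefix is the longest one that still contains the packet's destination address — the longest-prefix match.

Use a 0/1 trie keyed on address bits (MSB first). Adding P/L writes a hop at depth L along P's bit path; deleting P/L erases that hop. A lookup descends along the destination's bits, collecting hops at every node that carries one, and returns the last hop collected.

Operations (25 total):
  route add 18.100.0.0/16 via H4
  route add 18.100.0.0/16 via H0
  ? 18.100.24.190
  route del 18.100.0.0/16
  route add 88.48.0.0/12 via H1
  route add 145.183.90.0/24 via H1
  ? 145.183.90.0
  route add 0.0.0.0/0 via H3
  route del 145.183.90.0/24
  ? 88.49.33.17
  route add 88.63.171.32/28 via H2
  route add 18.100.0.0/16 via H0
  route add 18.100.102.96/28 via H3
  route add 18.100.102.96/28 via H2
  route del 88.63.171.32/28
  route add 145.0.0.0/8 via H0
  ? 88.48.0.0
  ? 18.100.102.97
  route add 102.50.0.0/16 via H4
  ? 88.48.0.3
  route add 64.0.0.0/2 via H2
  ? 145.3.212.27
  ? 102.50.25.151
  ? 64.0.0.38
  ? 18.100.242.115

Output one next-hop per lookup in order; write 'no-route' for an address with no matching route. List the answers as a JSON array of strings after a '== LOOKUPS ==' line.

Process each operation:
  add 18.100.0.0/16 -> H4 at depth 16
  add 18.100.0.0/16 -> H0 at depth 16
  Q 18.100.24.190: descend 0001001001100100 ; hops seen [H0] ; pick H0
  - 18.100.0.0/16 clear@16
  add 88.48.0.0/12 -> H1 at depth 12
  add 145.183.90.0/24 -> H1 at depth 24
  Q 145.183.90.0: descend 100100011011011101011010 ; hops seen [H1] ; pick H1
  add 0.0.0.0/0 -> H3 at depth 0
  - 145.183.90.0/24 clear@24
  Q 88.49.33.17: descend 010110000011 ; hops seen [H3,H1] ; pick H1
  add 88.63.171.32/28 -> H2 at depth 28
  add 18.100.0.0/16 -> H0 at depth 16
  add 18.100.102.96/28 -> H3 at depth 28
  add 18.100.102.96/28 -> H2 at depth 28
  - 88.63.171.32/28 clear@28
  add 145.0.0.0/8 -> H0 at depth 8
  Q 88.48.0.0: descend 010110000011 ; hops seen [H3,H1] ; pick H1
  Q 18.100.102.97: descend 0001001001100100011001100110 ; hops seen [H3,H0,H2] ; pick H2
  add 102.50.0.0/16 -> H4 at depth 16
  Q 88.48.0.3: descend 010110000011 ; hops seen [H3,H1] ; pick H1
  add 64.0.0.0/2 -> H2 at depth 2
  Q 145.3.212.27: descend 10010001 ; hops seen [H3,H0] ; pick H0
  Q 102.50.25.151: descend 0110011000110010 ; hops seen [H3,H2,H4] ; pick H4
  Q 64.0.0.38: descend 010 ; hops seen [H3,H2] ; pick H2
  Q 18.100.242.115: descend 0001001001100100 ; hops seen [H3,H0] ; pick H0

== LOOKUPS ==
["H0","H1","H1","H1","H2","H1","H0","H4","H2","H0"]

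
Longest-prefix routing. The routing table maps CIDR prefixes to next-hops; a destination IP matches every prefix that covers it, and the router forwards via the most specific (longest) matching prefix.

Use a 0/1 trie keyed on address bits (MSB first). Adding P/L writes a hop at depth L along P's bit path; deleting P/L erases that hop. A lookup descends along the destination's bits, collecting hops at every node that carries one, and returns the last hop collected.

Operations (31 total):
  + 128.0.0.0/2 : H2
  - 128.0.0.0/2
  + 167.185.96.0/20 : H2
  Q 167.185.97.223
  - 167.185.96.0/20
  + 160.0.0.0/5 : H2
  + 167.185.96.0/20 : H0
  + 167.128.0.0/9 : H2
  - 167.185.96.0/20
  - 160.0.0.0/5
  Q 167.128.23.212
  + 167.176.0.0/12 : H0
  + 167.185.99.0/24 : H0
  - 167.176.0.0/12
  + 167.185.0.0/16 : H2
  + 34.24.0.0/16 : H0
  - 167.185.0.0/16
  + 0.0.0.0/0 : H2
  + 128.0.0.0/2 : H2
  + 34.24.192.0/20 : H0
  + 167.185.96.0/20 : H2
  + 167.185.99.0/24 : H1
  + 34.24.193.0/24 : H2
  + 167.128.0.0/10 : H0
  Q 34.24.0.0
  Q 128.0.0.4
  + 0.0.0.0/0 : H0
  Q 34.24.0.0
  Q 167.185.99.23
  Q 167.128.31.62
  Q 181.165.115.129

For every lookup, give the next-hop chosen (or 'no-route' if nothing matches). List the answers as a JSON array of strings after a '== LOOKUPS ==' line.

Trace:
  add 128.0.0.0/2 -> H2 at depth 2
  - 128.0.0.0/2 clear@2
  add 167.185.96.0/20 -> H2 at depth 20
  Q 167.185.97.223: descend 10100111101110010110 ; hops seen [H2] ; pick H2
  - 167.185.96.0/20 clear@20
  add 160.0.0.0/5 -> H2 at depth 5
  add 167.185.96.0/20 -> H0 at depth 20
  add 167.128.0.0/9 -> H2 at depth 9
  - 167.185.96.0/20 clear@20
  - 160.0.0.0/5 clear@5
  Q 167.128.23.212: descend 1010011110 ; hops seen [H2] ; pick H2
  add 167.176.0.0/12 -> H0 at depth 12
  add 167.185.99.0/24 -> H0 at depth 24
  - 167.176.0.0/12 clear@12
  add 167.185.0.0/16 -> H2 at depth 16
  add 34.24.0.0/16 -> H0 at depth 16
  - 167.185.0.0/16 clear@16
  add 0.0.0.0/0 -> H2 at depth 0
  add 128.0.0.0/2 -> H2 at depth 2
  add 34.24.192.0/20 -> H0 at depth 20
  add 167.185.96.0/20 -> H2 at depth 20
  add 167.185.99.0/24 -> H1 at depth 24
  add 34.24.193.0/24 -> H2 at depth 24
  add 167.128.0.0/10 -> H0 at depth 10
  Q 34.24.0.0: descend 0010001000011000 ; hops seen [H2,H0] ; pick H0
  Q 128.0.0.4: descend 10 ; hops seen [H2,H2] ; pick H2
  add 0.0.0.0/0 -> H0 at depth 0
  Q 34.24.0.0: descend 0010001000011000 ; hops seen [H0,H0] ; pick H0
  Q 167.185.99.23: descend 101001111011100101100011 ; hops seen [H0,H2,H2,H0,H2,H1] ; pick H1
  Q 167.128.31.62: descend 1010011110 ; hops seen [H0,H2,H2,H0] ; pick H0
  Q 181.165.115.129: descend 101 ; hops seen [H0,H2] ; pick H2

== LOOKUPS ==
["H2","H2","H0","H2","H0","H1","H0","H2"]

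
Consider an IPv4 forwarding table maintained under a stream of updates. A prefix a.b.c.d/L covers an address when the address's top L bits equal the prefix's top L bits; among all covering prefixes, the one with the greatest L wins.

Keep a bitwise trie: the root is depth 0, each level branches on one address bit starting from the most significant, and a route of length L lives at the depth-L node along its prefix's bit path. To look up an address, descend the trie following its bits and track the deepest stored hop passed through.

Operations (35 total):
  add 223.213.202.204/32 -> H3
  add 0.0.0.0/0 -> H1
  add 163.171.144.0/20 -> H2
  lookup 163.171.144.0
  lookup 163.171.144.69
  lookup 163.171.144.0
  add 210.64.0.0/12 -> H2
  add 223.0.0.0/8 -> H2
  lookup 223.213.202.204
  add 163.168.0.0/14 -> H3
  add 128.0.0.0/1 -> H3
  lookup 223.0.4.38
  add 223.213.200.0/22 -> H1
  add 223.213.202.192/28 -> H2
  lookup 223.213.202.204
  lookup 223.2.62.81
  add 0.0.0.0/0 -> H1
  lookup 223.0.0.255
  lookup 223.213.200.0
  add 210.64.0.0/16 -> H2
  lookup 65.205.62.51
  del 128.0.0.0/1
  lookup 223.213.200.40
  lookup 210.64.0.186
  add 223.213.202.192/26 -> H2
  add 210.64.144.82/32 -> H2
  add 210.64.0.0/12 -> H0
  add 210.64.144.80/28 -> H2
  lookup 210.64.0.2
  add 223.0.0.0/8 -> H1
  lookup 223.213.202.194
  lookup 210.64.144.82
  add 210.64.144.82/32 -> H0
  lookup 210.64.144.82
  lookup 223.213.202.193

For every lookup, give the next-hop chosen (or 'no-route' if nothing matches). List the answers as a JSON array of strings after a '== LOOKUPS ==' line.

Trace:
  + 223.213.202.204/32 (H3) depth=32
  + 0.0.0.0/0 (H1) depth=0
  + 163.171.144.0/20 (H2) depth=20
  Q 163.171.144.0: descend 10100011101010111001 ; hops seen [H1,H2] ; pick H2
  Q 163.171.144.69: descend 10100011101010111001 ; hops seen [H1,H2] ; pick H2
  Q 163.171.144.0: descend 10100011101010111001 ; hops seen [H1,H2] ; pick H2
  + 210.64.0.0/12 (H2) depth=12
  + 223.0.0.0/8 (H2) depth=8
  Q 223.213.202.204: descend 11011111110101011100101011001100 ; hops seen [H1,H2,H3] ; pick H3
  + 163.168.0.0/14 (H3) depth=14
  + 128.0.0.0/1 (H3) depth=1
  Q 223.0.4.38: descend 11011111 ; hops seen [H1,H3,H2] ; pick H2
  + 223.213.200.0/22 (H1) depth=22
  + 223.213.202.192/28 (H2) depth=28
  Q 223.213.202.204: descend 11011111110101011100101011001100 ; hops seen [H1,H3,H2,H1,H2,H3] ; pick H3
  Q 223.2.62.81: descend 11011111 ; hops seen [H1,H3,H2] ; pick H2
  + 0.0.0.0/0 (H1) depth=0
  Q 223.0.0.255: descend 11011111 ; hops seen [H1,H3,H2] ; pick H2
  Q 223.213.200.0: descend 1101111111010101110010 ; hops seen [H1,H3,H2,H1] ; pick H1
  + 210.64.0.0/16 (H2) depth=16
  Q 65.205.62.51: descend ε ; hops seen [H1] ; pick H1
  del 128.0.0.0/1 (clear depth 1)
  Q 223.213.200.40: descend 1101111111010101110010 ; hops seen [H1,H2,H1] ; pick H1
  Q 210.64.0.186: descend 1101001001000000 ; hops seen [H1,H2,H2] ; pick H2
  + 223.213.202.192/26 (H2) depth=26
  + 210.64.144.82/32 (H2) depth=32
  + 210.64.0.0/12 (H0) depth=12
  + 210.64.144.80/28 (H2) depth=28
  Q 210.64.0.2: descend 1101001001000000 ; hops seen [H1,H0,H2] ; pick H2
  + 223.0.0.0/8 (H1) depth=8
  Q 223.213.202.194: descend 1101111111010101110010101100 ; hops seen [H1,H1,H1,H2,H2] ; pick H2
  Q 210.64.144.82: descend 11010010010000001001000001010010 ; hops seen [H1,H0,H2,H2,H2] ; pick H2
  + 210.64.144.82/32 (H0) depth=32
  Q 210.64.144.82: descend 11010010010000001001000001010010 ; hops seen [H1,H0,H2,H2,H0] ; pick H0
  Q 223.213.202.193: descend 1101111111010101110010101100 ; hops seen [H1,H1,H1,H2,H2] ; pick H2

== LOOKUPS ==
["H2","H2","H2","H3","H2","H3","H2","H2","H1","H1","H1","H2","H2","H2","H2","H0","H2"]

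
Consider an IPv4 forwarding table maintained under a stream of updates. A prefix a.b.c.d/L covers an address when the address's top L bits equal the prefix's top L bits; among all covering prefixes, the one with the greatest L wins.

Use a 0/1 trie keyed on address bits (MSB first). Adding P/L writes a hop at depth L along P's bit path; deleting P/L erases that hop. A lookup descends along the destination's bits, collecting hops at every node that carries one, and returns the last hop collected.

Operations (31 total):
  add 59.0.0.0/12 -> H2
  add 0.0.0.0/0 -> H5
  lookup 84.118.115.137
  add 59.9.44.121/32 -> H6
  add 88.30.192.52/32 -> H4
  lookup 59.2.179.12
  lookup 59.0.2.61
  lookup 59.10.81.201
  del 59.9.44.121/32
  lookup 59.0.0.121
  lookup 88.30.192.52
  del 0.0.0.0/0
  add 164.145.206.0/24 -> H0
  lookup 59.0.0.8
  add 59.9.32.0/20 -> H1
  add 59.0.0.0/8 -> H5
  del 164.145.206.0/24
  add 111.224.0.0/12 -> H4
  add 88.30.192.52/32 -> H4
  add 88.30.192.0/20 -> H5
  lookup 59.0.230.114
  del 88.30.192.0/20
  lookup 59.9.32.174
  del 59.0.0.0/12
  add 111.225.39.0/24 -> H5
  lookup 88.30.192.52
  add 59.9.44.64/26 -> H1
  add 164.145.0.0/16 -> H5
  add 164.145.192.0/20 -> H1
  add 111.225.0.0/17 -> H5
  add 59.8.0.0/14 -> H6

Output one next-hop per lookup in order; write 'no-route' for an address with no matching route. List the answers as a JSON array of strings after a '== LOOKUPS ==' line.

Process each operation:
  add 59.0.0.0/12 -> H2 at depth 12
  add 0.0.0.0/0 -> H5 at depth 0
  lookup 84.118.115.137: bits 0 walk d0:H5→d1:- -> H5
  add 59.9.44.121/32 -> H6 at depth 32
  add 88.30.192.52/32 -> H4 at depth 32
  lookup 59.2.179.12: bits 001110110000 walk d0:H5→d1:-→d2:-→d3:-→d4:-→d5:-→d6:-→d7:-→d8:-→d9:-→d10:-→d11:-→d12:H2 -> H2
  lookup 59.0.2.61: bits 001110110000 walk d0:H5→d1:-→d2:-→d3:-→d4:-→d5:-→d6:-→d7:-→d8:-→d9:-→d10:-→d11:-→d12:H2 -> H2
  lookup 59.10.81.201: bits 00111011000010 walk d0:H5→d1:-→d2:-→d3:-→d4:-→d5:-→d6:-→d7:-→d8:-→d9:-→d10:-→d11:-→d12:H2→d13:-→d14:- -> H2
  del 59.9.44.121/32 (clear depth 32)
  lookup 59.0.0.121: bits 001110110000 walk d0:H5→d1:-→d2:-→d3:-→d4:-→d5:-→d6:-→d7:-→d8:-→d9:-→d10:-→d11:-→d12:H2 -> H2
  lookup 88.30.192.52: bits 01011000000111101100000000110100 walk d0:H5→d1:-→d2:-→d3:-→d4:-→d5:-→d6:-→d7:-→d8:-→d9:-→d10:-→d11:-→d12:-→d13:-→d14:-→d15:-→d16:-→d17:-→d18:-→d19:-→d20:-→d21:-→d22:-→d23:-→d24:-→d25:-→d26:-→d27:-→d28:-→d29:-→d30:-→d31:-→d32:H4 -> H4
  del 0.0.0.0/0 (clear depth 0)
  add 164.145.206.0/24 -> H0 at depth 24
  lookup 59.0.0.8: bits 001110110000 walk d0:-→d1:-→d2:-→d3:-→d4:-→d5:-→d6:-→d7:-→d8:-→d9:-→d10:-→d11:-→d12:H2 -> H2
  add 59.9.32.0/20 -> H1 at depth 20
  add 59.0.0.0/8 -> H5 at depth 8
  del 164.145.206.0/24 (clear depth 24)
  add 111.224.0.0/12 -> H4 at depth 12
  add 88.30.192.52/32 -> H4 at depth 32
  add 88.30.192.0/20 -> H5 at depth 20
  lookup 59.0.230.114: bits 001110110000 walk d0:-→d1:-→d2:-→d3:-→d4:-→d5:-→d6:-→d7:-→d8:H5→d9:-→d10:-→d11:-→d12:H2 -> H2
  del 88.30.192.0/20 (clear depth 20)
  lookup 59.9.32.174: bits 00111011000010010010 walk d0:-→d1:-→d2:-→d3:-→d4:-→d5:-→d6:-→d7:-→d8:H5→d9:-→d10:-→d11:-→d12:H2→d13:-→d14:-→d15:-→d16:-→d17:-→d18:-→d19:-→d20:H1 -> H1
  del 59.0.0.0/12 (clear depth 12)
  add 111.225.39.0/24 -> H5 at depth 24
  lookup 88.30.192.52: bits 01011000000111101100000000110100 walk d0:-→d1:-→d2:-→d3:-→d4:-→d5:-→d6:-→d7:-→d8:-→d9:-→d10:-→d11:-→d12:-→d13:-→d14:-→d15:-→d16:-→d17:-→d18:-→d19:-→d20:-→d21:-→d22:-→d23:-→d24:-→d25:-→d26:-→d27:-→d28:-→d29:-→d30:-→d31:-→d32:H4 -> H4
  add 59.9.44.64/26 -> H1 at depth 26
  add 164.145.0.0/16 -> H5 at depth 16
  add 164.145.192.0/20 -> H1 at depth 20
  add 111.225.0.0/17 -> H5 at depth 17
  add 59.8.0.0/14 -> H6 at depth 14

== LOOKUPS ==
["H5","H2","H2","H2","H2","H4","H2","H2","H1","H4"]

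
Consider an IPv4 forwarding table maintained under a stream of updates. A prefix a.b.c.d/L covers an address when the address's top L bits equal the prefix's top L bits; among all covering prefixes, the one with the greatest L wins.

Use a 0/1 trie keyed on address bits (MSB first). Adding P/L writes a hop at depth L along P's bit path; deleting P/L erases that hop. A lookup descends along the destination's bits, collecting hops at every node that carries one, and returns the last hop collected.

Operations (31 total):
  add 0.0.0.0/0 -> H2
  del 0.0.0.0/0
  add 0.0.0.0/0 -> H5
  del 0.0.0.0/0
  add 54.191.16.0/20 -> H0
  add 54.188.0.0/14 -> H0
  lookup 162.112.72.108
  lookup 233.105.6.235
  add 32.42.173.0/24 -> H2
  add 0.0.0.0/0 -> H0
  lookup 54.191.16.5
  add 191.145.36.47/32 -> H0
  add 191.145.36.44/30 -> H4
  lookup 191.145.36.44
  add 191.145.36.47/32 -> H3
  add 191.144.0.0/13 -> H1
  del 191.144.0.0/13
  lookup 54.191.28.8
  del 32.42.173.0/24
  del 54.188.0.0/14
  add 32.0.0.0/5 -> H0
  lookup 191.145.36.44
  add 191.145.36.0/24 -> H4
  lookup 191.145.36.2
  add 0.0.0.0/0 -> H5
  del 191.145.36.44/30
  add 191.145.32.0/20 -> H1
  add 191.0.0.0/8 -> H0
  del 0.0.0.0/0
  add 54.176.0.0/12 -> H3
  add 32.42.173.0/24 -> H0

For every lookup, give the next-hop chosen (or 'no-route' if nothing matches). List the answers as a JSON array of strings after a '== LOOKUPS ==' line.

Process each operation:
  add 0.0.0.0/0 -> H2 at depth 0
  - 0.0.0.0/0 clear@0
  add 0.0.0.0/0 -> H5 at depth 0
  - 0.0.0.0/0 clear@0
  add 54.191.16.0/20 -> H0 at depth 20
  add 54.188.0.0/14 -> H0 at depth 14
  ? 162.112.72.108  path d0:-  best=no-route
  ? 233.105.6.235  path d0:-  best=no-route
  add 32.42.173.0/24 -> H2 at depth 24
  add 0.0.0.0/0 -> H0 at depth 0
  ? 54.191.16.5  path d0:H0→d1:-→d2:-→d3:-→d4:-→d5:-→d6:-→d7:-→d8:-→d9:-→d10:-→d11:-→d12:-→d13:-→d14:H0→d15:-→d16:-→d17:-→d18:-→d19:-→d20:H0  best=H0
  add 191.145.36.47/32 -> H0 at depth 32
  add 191.145.36.44/30 -> H4 at depth 30
  ? 191.145.36.44  path d0:H0→d1:-→d2:-→d3:-→d4:-→d5:-→d6:-→d7:-→d8:-→d9:-→d10:-→d11:-→d12:-→d13:-→d14:-→d15:-→d16:-→d17:-→d18:-→d19:-→d20:-→d21:-→d22:-→d23:-→d24:-→d25:-→d26:-→d27:-→d28:-→d29:-→d30:H4  best=H4
  add 191.145.36.47/32 -> H3 at depth 32
  add 191.144.0.0/13 -> H1 at depth 13
  - 191.144.0.0/13 clear@13
  ? 54.191.28.8  path d0:H0→d1:-→d2:-→d3:-→d4:-→d5:-→d6:-→d7:-→d8:-→d9:-→d10:-→d11:-→d12:-→d13:-→d14:H0→d15:-→d16:-→d17:-→d18:-→d19:-→d20:H0  best=H0
  - 32.42.173.0/24 clear@24
  - 54.188.0.0/14 clear@14
  add 32.0.0.0/5 -> H0 at depth 5
  ? 191.145.36.44  path d0:H0→d1:-→d2:-→d3:-→d4:-→d5:-→d6:-→d7:-→d8:-→d9:-→d10:-→d11:-→d12:-→d13:-→d14:-→d15:-→d16:-→d17:-→d18:-→d19:-→d20:-→d21:-→d22:-→d23:-→d24:-→d25:-→d26:-→d27:-→d28:-→d29:-→d30:H4  best=H4
  add 191.145.36.0/24 -> H4 at depth 24
  ? 191.145.36.2  path d0:H0→d1:-→d2:-→d3:-→d4:-→d5:-→d6:-→d7:-→d8:-→d9:-→d10:-→d11:-→d12:-→d13:-→d14:-→d15:-→d16:-→d17:-→d18:-→d19:-→d20:-→d21:-→d22:-→d23:-→d24:H4→d25:-→d26:-  best=H4
  add 0.0.0.0/0 -> H5 at depth 0
  - 191.145.36.44/30 clear@30
  add 191.145.32.0/20 -> H1 at depth 20
  add 191.0.0.0/8 -> H0 at depth 8
  - 0.0.0.0/0 clear@0
  add 54.176.0.0/12 -> H3 at depth 12
  add 32.42.173.0/24 -> H0 at depth 24

== LOOKUPS ==
["no-route","no-route","H0","H4","H0","H4","H4"]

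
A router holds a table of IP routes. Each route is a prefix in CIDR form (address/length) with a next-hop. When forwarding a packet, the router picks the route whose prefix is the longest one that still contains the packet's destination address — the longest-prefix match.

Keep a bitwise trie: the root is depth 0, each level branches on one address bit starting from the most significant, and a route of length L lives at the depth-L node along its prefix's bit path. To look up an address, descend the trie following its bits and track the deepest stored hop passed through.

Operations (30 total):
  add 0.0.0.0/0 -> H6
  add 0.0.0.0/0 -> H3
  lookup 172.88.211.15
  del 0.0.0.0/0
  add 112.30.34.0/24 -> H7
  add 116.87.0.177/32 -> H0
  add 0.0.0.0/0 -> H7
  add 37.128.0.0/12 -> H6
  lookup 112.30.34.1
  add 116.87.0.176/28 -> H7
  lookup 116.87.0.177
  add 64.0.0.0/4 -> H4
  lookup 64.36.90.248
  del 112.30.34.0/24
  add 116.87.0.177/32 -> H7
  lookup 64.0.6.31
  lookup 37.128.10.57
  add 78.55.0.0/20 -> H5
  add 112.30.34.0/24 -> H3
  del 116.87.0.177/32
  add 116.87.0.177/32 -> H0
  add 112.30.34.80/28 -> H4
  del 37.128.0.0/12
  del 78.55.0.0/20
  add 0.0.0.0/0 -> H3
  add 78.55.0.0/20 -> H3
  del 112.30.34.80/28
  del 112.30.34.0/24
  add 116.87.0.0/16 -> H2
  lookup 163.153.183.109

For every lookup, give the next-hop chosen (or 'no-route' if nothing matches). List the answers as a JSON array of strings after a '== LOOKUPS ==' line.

Trace:
  + 0.0.0.0/0 (H6) depth=0
  + 0.0.0.0/0 (H3) depth=0
  lookup 172.88.211.15: bits ε walk d0:H3 -> H3
  del 0.0.0.0/0 (clear depth 0)
  + 112.30.34.0/24 (H7) depth=24
  + 116.87.0.177/32 (H0) depth=32
  + 0.0.0.0/0 (H7) depth=0
  + 37.128.0.0/12 (H6) depth=12
  lookup 112.30.34.1: bits 011100000001111000100010 walk d0:H7→d1:-→d2:-→d3:-→d4:-→d5:-→d6:-→d7:-→d8:-→d9:-→d10:-→d11:-→d12:-→d13:-→d14:-→d15:-→d16:-→d17:-→d18:-→d19:-→d20:-→d21:-→d22:-→d23:-→d24:H7 -> H7
  + 116.87.0.176/28 (H7) depth=28
  lookup 116.87.0.177: bits 01110100010101110000000010110001 walk d0:H7→d1:-→d2:-→d3:-→d4:-→d5:-→d6:-→d7:-→d8:-→d9:-→d10:-→d11:-→d12:-→d13:-→d14:-→d15:-→d16:-→d17:-→d18:-→d19:-→d20:-→d21:-→d22:-→d23:-→d24:-→d25:-→d26:-→d27:-→d28:H7→d29:-→d30:-→d31:-→d32:H0 -> H0
  + 64.0.0.0/4 (H4) depth=4
  lookup 64.36.90.248: bits 0100 walk d0:H7→d1:-→d2:-→d3:-→d4:H4 -> H4
  del 112.30.34.0/24 (clear depth 24)
  + 116.87.0.177/32 (H7) depth=32
  lookup 64.0.6.31: bits 0100 walk d0:H7→d1:-→d2:-→d3:-→d4:H4 -> H4
  lookup 37.128.10.57: bits 001001011000 walk d0:H7→d1:-→d2:-→d3:-→d4:-→d5:-→d6:-→d7:-→d8:-→d9:-→d10:-→d11:-→d12:H6 -> H6
  + 78.55.0.0/20 (H5) depth=20
  + 112.30.34.0/24 (H3) depth=24
  del 116.87.0.177/32 (clear depth 32)
  + 116.87.0.177/32 (H0) depth=32
  + 112.30.34.80/28 (H4) depth=28
  del 37.128.0.0/12 (clear depth 12)
  del 78.55.0.0/20 (clear depth 20)
  + 0.0.0.0/0 (H3) depth=0
  + 78.55.0.0/20 (H3) depth=20
  del 112.30.34.80/28 (clear depth 28)
  del 112.30.34.0/24 (clear depth 24)
  + 116.87.0.0/16 (H2) depth=16
  lookup 163.153.183.109: bits ε walk d0:H3 -> H3

== LOOKUPS ==
["H3","H7","H0","H4","H4","H6","H3"]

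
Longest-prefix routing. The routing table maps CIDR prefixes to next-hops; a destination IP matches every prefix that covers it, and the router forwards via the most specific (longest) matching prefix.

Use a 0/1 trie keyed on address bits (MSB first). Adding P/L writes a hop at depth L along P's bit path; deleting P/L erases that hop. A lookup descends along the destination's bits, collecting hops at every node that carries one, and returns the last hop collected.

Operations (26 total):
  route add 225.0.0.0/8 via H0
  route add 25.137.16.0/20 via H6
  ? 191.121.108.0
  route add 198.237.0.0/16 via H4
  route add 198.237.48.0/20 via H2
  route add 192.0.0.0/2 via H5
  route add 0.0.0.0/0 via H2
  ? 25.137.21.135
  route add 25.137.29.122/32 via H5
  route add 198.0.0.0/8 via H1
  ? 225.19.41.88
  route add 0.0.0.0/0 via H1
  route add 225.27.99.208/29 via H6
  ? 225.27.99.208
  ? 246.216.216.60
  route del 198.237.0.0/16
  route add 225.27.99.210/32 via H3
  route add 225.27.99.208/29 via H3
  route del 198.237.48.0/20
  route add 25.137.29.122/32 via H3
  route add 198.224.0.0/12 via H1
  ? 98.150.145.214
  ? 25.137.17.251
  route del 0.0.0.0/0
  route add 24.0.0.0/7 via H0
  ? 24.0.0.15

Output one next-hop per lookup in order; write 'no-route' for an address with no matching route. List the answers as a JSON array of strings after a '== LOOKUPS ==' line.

Apply in order:
  + 225.0.0.0/8 (H0) depth=8
  + 25.137.16.0/20 (H6) depth=20
  ? 191.121.108.0  path d0:-→d1:-  best=no-route
  + 198.237.0.0/16 (H4) depth=16
  + 198.237.48.0/20 (H2) depth=20
  + 192.0.0.0/2 (H5) depth=2
  + 0.0.0.0/0 (H2) depth=0
  ? 25.137.21.135  path d0:H2→d1:-→d2:-→d3:-→d4:-→d5:-→d6:-→d7:-→d8:-→d9:-→d10:-→d11:-→d12:-→d13:-→d14:-→d15:-→d16:-→d17:-→d18:-→d19:-→d20:H6  best=H6
  + 25.137.29.122/32 (H5) depth=32
  + 198.0.0.0/8 (H1) depth=8
  ? 225.19.41.88  path d0:H2→d1:-→d2:H5→d3:-→d4:-→d5:-→d6:-→d7:-→d8:H0  best=H0
  + 0.0.0.0/0 (H1) depth=0
  + 225.27.99.208/29 (H6) depth=29
  ? 225.27.99.208  path d0:H1→d1:-→d2:H5→d3:-→d4:-→d5:-→d6:-→d7:-→d8:H0→d9:-→d10:-→d11:-→d12:-→d13:-→d14:-→d15:-→d16:-→d17:-→d18:-→d19:-→d20:-→d21:-→d22:-→d23:-→d24:-→d25:-→d26:-→d27:-→d28:-→d29:H6  best=H6
  ? 246.216.216.60  path d0:H1→d1:-→d2:H5→d3:-  best=H5
  del 198.237.0.0/16 (clear depth 16)
  + 225.27.99.210/32 (H3) depth=32
  + 225.27.99.208/29 (H3) depth=29
  del 198.237.48.0/20 (clear depth 20)
  + 25.137.29.122/32 (H3) depth=32
  + 198.224.0.0/12 (H1) depth=12
  ? 98.150.145.214  path d0:H1→d1:-  best=H1
  ? 25.137.17.251  path d0:H1→d1:-→d2:-→d3:-→d4:-→d5:-→d6:-→d7:-→d8:-→d9:-→d10:-→d11:-→d12:-→d13:-→d14:-→d15:-→d16:-→d17:-→d18:-→d19:-→d20:H6  best=H6
  del 0.0.0.0/0 (clear depth 0)
  + 24.0.0.0/7 (H0) depth=7
  ? 24.0.0.15  path d0:-→d1:-→d2:-→d3:-→d4:-→d5:-→d6:-→d7:H0  best=H0

== LOOKUPS ==
["no-route","H6","H0","H6","H5","H1","H6","H0"]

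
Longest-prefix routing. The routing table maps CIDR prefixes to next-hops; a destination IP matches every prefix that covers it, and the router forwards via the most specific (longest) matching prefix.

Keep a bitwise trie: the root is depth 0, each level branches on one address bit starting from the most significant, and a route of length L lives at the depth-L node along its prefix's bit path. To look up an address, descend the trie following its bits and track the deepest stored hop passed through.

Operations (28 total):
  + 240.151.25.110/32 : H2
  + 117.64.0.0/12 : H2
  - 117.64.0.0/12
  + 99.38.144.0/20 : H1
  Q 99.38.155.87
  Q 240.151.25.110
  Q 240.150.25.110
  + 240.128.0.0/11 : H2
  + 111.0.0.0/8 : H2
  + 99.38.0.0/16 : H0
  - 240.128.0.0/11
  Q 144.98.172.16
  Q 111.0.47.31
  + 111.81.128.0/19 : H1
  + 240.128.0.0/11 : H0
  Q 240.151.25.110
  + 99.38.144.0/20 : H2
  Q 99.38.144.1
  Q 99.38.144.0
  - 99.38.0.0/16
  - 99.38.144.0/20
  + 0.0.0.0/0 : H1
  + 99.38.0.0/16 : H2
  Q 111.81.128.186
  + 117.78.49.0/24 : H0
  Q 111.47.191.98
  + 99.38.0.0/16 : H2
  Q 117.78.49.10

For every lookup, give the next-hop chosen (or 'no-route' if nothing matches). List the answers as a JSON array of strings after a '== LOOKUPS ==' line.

Apply in order:
  add 240.151.25.110/32 -> H2 at depth 32
  add 117.64.0.0/12 -> H2 at depth 12
  - 117.64.0.0/12 clear@12
  add 99.38.144.0/20 -> H1 at depth 20
  ? 99.38.155.87  path d0:-→d1:-→d2:-→d3:-→d4:-→d5:-→d6:-→d7:-→d8:-→d9:-→d10:-→d11:-→d12:-→d13:-→d14:-→d15:-→d16:-→d17:-→d18:-→d19:-→d20:H1  best=H1
  ? 240.151.25.110  path d0:-→d1:-→d2:-→d3:-→d4:-→d5:-→d6:-→d7:-→d8:-→d9:-→d10:-→d11:-→d12:-→d13:-→d14:-→d15:-→d16:-→d17:-→d18:-→d19:-→d20:-→d21:-→d22:-→d23:-→d24:-→d25:-→d26:-→d27:-→d28:-→d29:-→d30:-→d31:-→d32:H2  best=H2
  ? 240.150.25.110  path d0:-→d1:-→d2:-→d3:-→d4:-→d5:-→d6:-→d7:-→d8:-→d9:-→d10:-→d11:-→d12:-→d13:-→d14:-→d15:-  best=no-route
  add 240.128.0.0/11 -> H2 at depth 11
  add 111.0.0.0/8 -> H2 at depth 8
  add 99.38.0.0/16 -> H0 at depth 16
  - 240.128.0.0/11 clear@11
  ? 144.98.172.16  path d0:-→d1:-  best=no-route
  ? 111.0.47.31  path d0:-→d1:-→d2:-→d3:-→d4:-→d5:-→d6:-→d7:-→d8:H2  best=H2
  add 111.81.128.0/19 -> H1 at depth 19
  add 240.128.0.0/11 -> H0 at depth 11
  ? 240.151.25.110  path d0:-→d1:-→d2:-→d3:-→d4:-→d5:-→d6:-→d7:-→d8:-→d9:-→d10:-→d11:H0→d12:-→d13:-→d14:-→d15:-→d16:-→d17:-→d18:-→d19:-→d20:-→d21:-→d22:-→d23:-→d24:-→d25:-→d26:-→d27:-→d28:-→d29:-→d30:-→d31:-→d32:H2  best=H2
  add 99.38.144.0/20 -> H2 at depth 20
  ? 99.38.144.1  path d0:-→d1:-→d2:-→d3:-→d4:-→d5:-→d6:-→d7:-→d8:-→d9:-→d10:-→d11:-→d12:-→d13:-→d14:-→d15:-→d16:H0→d17:-→d18:-→d19:-→d20:H2  best=H2
  ? 99.38.144.0  path d0:-→d1:-→d2:-→d3:-→d4:-→d5:-→d6:-→d7:-→d8:-→d9:-→d10:-→d11:-→d12:-→d13:-→d14:-→d15:-→d16:H0→d17:-→d18:-→d19:-→d20:H2  best=H2
  - 99.38.0.0/16 clear@16
  - 99.38.144.0/20 clear@20
  add 0.0.0.0/0 -> H1 at depth 0
  add 99.38.0.0/16 -> H2 at depth 16
  ? 111.81.128.186  path d0:H1→d1:-→d2:-→d3:-→d4:-→d5:-→d6:-→d7:-→d8:H2→d9:-→d10:-→d11:-→d12:-→d13:-→d14:-→d15:-→d16:-→d17:-→d18:-→d19:H1  best=H1
  add 117.78.49.0/24 -> H0 at depth 24
  ? 111.47.191.98  path d0:H1→d1:-→d2:-→d3:-→d4:-→d5:-→d6:-→d7:-→d8:H2→d9:-  best=H2
  add 99.38.0.0/16 -> H2 at depth 16
  ? 117.78.49.10  path d0:H1→d1:-→d2:-→d3:-→d4:-→d5:-→d6:-→d7:-→d8:-→d9:-→d10:-→d11:-→d12:-→d13:-→d14:-→d15:-→d16:-→d17:-→d18:-→d19:-→d20:-→d21:-→d22:-→d23:-→d24:H0  best=H0

== LOOKUPS ==
["H1","H2","no-route","no-route","H2","H2","H2","H2","H1","H2","H0"]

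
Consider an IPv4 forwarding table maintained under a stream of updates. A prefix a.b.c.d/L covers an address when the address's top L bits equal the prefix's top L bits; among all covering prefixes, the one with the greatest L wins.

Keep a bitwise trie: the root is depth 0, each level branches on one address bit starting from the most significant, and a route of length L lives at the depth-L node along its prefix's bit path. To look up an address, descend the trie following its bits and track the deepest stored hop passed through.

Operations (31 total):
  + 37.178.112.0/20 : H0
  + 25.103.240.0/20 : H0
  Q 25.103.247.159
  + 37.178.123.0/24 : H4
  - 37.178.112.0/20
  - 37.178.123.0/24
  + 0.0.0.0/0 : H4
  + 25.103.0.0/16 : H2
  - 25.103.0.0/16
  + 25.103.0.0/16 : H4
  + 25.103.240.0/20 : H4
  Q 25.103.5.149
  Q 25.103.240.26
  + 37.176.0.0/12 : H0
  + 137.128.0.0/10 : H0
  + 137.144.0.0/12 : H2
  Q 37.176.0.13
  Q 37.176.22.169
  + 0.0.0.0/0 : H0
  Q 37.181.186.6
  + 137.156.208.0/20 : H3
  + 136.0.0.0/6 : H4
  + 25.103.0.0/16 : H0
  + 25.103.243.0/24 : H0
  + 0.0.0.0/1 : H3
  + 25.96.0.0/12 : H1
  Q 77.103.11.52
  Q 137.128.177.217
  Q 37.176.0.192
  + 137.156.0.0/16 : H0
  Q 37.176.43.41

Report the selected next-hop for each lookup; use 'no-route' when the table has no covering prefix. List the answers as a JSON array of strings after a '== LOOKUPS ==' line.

Trace:
  add 37.178.112.0/20 -> H0 at depth 20
  add 25.103.240.0/20 -> H0 at depth 20
  Q 25.103.247.159: descend 00011001011001111111 ; hops seen [H0] ; pick H0
  add 37.178.123.0/24 -> H4 at depth 24
  - 37.178.112.0/20 clear@20
  - 37.178.123.0/24 clear@24
  add 0.0.0.0/0 -> H4 at depth 0
  add 25.103.0.0/16 -> H2 at depth 16
  - 25.103.0.0/16 clear@16
  add 25.103.0.0/16 -> H4 at depth 16
  add 25.103.240.0/20 -> H4 at depth 20
  Q 25.103.5.149: descend 0001100101100111 ; hops seen [H4,H4] ; pick H4
  Q 25.103.240.26: descend 00011001011001111111 ; hops seen [H4,H4,H4] ; pick H4
  add 37.176.0.0/12 -> H0 at depth 12
  add 137.128.0.0/10 -> H0 at depth 10
  add 137.144.0.0/12 -> H2 at depth 12
  Q 37.176.0.13: descend 00100101101100 ; hops seen [H4,H0] ; pick H0
  Q 37.176.22.169: descend 00100101101100 ; hops seen [H4,H0] ; pick H0
  add 0.0.0.0/0 -> H0 at depth 0
  Q 37.181.186.6: descend 0010010110110 ; hops seen [H0,H0] ; pick H0
  add 137.156.208.0/20 -> H3 at depth 20
  add 136.0.0.0/6 -> H4 at depth 6
  add 25.103.0.0/16 -> H0 at depth 16
  add 25.103.243.0/24 -> H0 at depth 24
  add 0.0.0.0/1 -> H3 at depth 1
  add 25.96.0.0/12 -> H1 at depth 12
  Q 77.103.11.52: descend 0 ; hops seen [H0,H3] ; pick H3
  Q 137.128.177.217: descend 10001001100 ; hops seen [H0,H4,H0] ; pick H0
  Q 37.176.0.192: descend 00100101101100 ; hops seen [H0,H3,H0] ; pick H0
  add 137.156.0.0/16 -> H0 at depth 16
  Q 37.176.43.41: descend 00100101101100 ; hops seen [H0,H3,H0] ; pick H0

== LOOKUPS ==
["H0","H4","H4","H0","H0","H0","H3","H0","H0","H0"]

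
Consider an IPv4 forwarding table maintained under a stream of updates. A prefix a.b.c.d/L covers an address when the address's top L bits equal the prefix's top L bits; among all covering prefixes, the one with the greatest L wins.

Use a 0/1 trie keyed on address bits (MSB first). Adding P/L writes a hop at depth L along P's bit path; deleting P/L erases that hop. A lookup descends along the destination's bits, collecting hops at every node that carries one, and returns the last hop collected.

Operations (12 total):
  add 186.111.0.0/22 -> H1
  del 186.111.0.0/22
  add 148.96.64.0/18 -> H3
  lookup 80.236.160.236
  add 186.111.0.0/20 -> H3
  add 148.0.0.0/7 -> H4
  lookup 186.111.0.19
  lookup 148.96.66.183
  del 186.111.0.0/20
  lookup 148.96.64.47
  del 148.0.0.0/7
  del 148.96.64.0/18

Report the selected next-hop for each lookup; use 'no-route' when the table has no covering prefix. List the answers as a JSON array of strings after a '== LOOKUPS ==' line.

Apply in order:
  add 186.111.0.0/22 -> H1 at depth 22
  - 186.111.0.0/22 clear@22
  add 148.96.64.0/18 -> H3 at depth 18
  ? 80.236.160.236  path d0:-  best=no-route
  add 186.111.0.0/20 -> H3 at depth 20
  add 148.0.0.0/7 -> H4 at depth 7
  ? 186.111.0.19  path d0:-→d1:-→d2:-→d3:-→d4:-→d5:-→d6:-→d7:-→d8:-→d9:-→d10:-→d11:-→d12:-→d13:-→d14:-→d15:-→d16:-→d17:-→d18:-→d19:-→d20:H3→d21:-→d22:-  best=H3
  ? 148.96.66.183  path d0:-→d1:-→d2:-→d3:-→d4:-→d5:-→d6:-→d7:H4→d8:-→d9:-→d10:-→d11:-→d12:-→d13:-→d14:-→d15:-→d16:-→d17:-→d18:H3  best=H3
  - 186.111.0.0/20 clear@20
  ? 148.96.64.47  path d0:-→d1:-→d2:-→d3:-→d4:-→d5:-→d6:-→d7:H4→d8:-→d9:-→d10:-→d11:-→d12:-→d13:-→d14:-→d15:-→d16:-→d17:-→d18:H3  best=H3
  - 148.0.0.0/7 clear@7
  - 148.96.64.0/18 clear@18

== LOOKUPS ==
["no-route","H3","H3","H3"]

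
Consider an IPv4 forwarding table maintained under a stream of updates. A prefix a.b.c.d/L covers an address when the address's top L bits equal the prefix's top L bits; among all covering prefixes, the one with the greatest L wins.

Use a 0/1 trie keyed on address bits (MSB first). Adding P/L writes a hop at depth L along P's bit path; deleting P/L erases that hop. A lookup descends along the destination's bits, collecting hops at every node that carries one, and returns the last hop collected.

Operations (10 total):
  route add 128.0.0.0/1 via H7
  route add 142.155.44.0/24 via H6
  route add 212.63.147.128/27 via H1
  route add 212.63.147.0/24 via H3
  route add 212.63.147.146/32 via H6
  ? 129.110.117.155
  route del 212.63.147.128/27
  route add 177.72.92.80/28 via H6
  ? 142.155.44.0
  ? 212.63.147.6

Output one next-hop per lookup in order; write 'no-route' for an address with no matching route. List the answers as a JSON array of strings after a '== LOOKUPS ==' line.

Process each operation:
  + 128.0.0.0/1 (H7) depth=1
  + 142.155.44.0/24 (H6) depth=24
  + 212.63.147.128/27 (H1) depth=27
  + 212.63.147.0/24 (H3) depth=24
  + 212.63.147.146/32 (H6) depth=32
  Q 129.110.117.155: descend 1000 ; hops seen [H7] ; pick H7
  - 212.63.147.128/27 clear@27
  + 177.72.92.80/28 (H6) depth=28
  Q 142.155.44.0: descend 100011101001101100101100 ; hops seen [H7,H6] ; pick H6
  Q 212.63.147.6: descend 110101000011111110010011 ; hops seen [H7,H3] ; pick H3

== LOOKUPS ==
["H7","H6","H3"]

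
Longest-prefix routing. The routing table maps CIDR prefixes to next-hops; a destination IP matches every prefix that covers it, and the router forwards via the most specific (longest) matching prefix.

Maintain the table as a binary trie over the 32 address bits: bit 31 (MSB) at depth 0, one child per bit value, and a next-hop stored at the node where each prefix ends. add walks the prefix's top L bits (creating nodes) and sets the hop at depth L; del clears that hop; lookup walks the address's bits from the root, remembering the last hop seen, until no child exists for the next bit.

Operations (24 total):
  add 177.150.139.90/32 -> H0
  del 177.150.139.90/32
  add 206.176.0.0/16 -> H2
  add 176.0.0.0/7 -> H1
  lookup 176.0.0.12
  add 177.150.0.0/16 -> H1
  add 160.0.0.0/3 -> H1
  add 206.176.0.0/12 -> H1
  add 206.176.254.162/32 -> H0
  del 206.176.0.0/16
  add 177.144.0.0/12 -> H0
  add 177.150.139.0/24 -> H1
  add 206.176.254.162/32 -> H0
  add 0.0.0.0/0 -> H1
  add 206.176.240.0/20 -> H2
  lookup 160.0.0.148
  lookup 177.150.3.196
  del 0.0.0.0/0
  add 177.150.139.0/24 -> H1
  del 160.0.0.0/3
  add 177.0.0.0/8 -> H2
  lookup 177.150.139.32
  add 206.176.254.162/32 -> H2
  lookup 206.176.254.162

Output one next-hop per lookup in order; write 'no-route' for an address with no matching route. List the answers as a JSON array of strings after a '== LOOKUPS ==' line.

Process each operation:
  add 177.150.139.90/32 -> H0 at depth 32
  - 177.150.139.90/32 clear@32
  add 206.176.0.0/16 -> H2 at depth 16
  add 176.0.0.0/7 -> H1 at depth 7
  Q 176.0.0.12: descend 1011000 ; hops seen [H1] ; pick H1
  add 177.150.0.0/16 -> H1 at depth 16
  add 160.0.0.0/3 -> H1 at depth 3
  add 206.176.0.0/12 -> H1 at depth 12
  add 206.176.254.162/32 -> H0 at depth 32
  - 206.176.0.0/16 clear@16
  add 177.144.0.0/12 -> H0 at depth 12
  add 177.150.139.0/24 -> H1 at depth 24
  add 206.176.254.162/32 -> H0 at depth 32
  add 0.0.0.0/0 -> H1 at depth 0
  add 206.176.240.0/20 -> H2 at depth 20
  Q 160.0.0.148: descend 101 ; hops seen [H1,H1] ; pick H1
  Q 177.150.3.196: descend 1011000110010110 ; hops seen [H1,H1,H1,H0,H1] ; pick H1
  - 0.0.0.0/0 clear@0
  add 177.150.139.0/24 -> H1 at depth 24
  - 160.0.0.0/3 clear@3
  add 177.0.0.0/8 -> H2 at depth 8
  Q 177.150.139.32: descend 1011000110010110100010110 ; hops seen [H1,H2,H0,H1,H1] ; pick H1
  add 206.176.254.162/32 -> H2 at depth 32
  Q 206.176.254.162: descend 11001110101100001111111010100010 ; hops seen [H1,H2,H2] ; pick H2

== LOOKUPS ==
["H1","H1","H1","H1","H2"]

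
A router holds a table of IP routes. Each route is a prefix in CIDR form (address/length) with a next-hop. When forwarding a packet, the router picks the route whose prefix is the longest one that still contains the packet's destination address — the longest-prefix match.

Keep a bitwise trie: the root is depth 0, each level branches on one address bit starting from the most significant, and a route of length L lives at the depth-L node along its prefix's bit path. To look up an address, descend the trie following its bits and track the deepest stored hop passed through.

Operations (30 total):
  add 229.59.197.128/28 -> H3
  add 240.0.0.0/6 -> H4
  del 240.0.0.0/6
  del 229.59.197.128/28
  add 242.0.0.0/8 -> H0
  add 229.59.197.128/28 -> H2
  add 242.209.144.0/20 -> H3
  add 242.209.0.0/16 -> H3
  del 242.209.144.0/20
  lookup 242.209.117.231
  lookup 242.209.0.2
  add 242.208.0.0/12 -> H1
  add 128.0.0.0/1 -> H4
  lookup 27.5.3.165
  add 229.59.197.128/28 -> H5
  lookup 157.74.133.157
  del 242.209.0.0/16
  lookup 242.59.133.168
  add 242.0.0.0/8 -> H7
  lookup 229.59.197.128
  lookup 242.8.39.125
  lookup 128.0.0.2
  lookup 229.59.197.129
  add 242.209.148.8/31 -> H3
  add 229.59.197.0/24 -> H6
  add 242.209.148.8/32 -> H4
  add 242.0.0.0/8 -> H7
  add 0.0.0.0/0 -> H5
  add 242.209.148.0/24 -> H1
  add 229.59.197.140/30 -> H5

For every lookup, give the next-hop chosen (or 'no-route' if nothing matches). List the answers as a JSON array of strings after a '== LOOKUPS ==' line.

Trace:
  + 229.59.197.128/28 (H3) depth=28
  + 240.0.0.0/6 (H4) depth=6
  del 240.0.0.0/6 (clear depth 6)
  del 229.59.197.128/28 (clear depth 28)
  + 242.0.0.0/8 (H0) depth=8
  + 229.59.197.128/28 (H2) depth=28
  + 242.209.144.0/20 (H3) depth=20
  + 242.209.0.0/16 (H3) depth=16
  del 242.209.144.0/20 (clear depth 20)
  Q 242.209.117.231: descend 1111001011010001 ; hops seen [H0,H3] ; pick H3
  Q 242.209.0.2: descend 1111001011010001 ; hops seen [H0,H3] ; pick H3
  + 242.208.0.0/12 (H1) depth=12
  + 128.0.0.0/1 (H4) depth=1
  Q 27.5.3.165: descend ε ; hops seen [∅] ; pick no-route
  + 229.59.197.128/28 (H5) depth=28
  Q 157.74.133.157: descend 1 ; hops seen [H4] ; pick H4
  del 242.209.0.0/16 (clear depth 16)
  Q 242.59.133.168: descend 11110010 ; hops seen [H4,H0] ; pick H0
  + 242.0.0.0/8 (H7) depth=8
  Q 229.59.197.128: descend 1110010100111011110001011000 ; hops seen [H4,H5] ; pick H5
  Q 242.8.39.125: descend 11110010 ; hops seen [H4,H7] ; pick H7
  Q 128.0.0.2: descend 1 ; hops seen [H4] ; pick H4
  Q 229.59.197.129: descend 1110010100111011110001011000 ; hops seen [H4,H5] ; pick H5
  + 242.209.148.8/31 (H3) depth=31
  + 229.59.197.0/24 (H6) depth=24
  + 242.209.148.8/32 (H4) depth=32
  + 242.0.0.0/8 (H7) depth=8
  + 0.0.0.0/0 (H5) depth=0
  + 242.209.148.0/24 (H1) depth=24
  + 229.59.197.140/30 (H5) depth=30

== LOOKUPS ==
["H3","H3","no-route","H4","H0","H5","H7","H4","H5"]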